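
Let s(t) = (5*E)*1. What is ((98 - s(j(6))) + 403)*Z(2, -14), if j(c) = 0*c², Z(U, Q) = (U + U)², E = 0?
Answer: 8016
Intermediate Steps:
Z(U, Q) = 4*U² (Z(U, Q) = (2*U)² = 4*U²)
j(c) = 0
s(t) = 0 (s(t) = (5*0)*1 = 0*1 = 0)
((98 - s(j(6))) + 403)*Z(2, -14) = ((98 - 1*0) + 403)*(4*2²) = ((98 + 0) + 403)*(4*4) = (98 + 403)*16 = 501*16 = 8016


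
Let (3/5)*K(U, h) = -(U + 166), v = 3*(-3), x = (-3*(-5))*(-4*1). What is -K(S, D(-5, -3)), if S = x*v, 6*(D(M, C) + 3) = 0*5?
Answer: 3530/3 ≈ 1176.7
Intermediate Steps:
x = -60 (x = 15*(-4) = -60)
v = -9
D(M, C) = -3 (D(M, C) = -3 + (0*5)/6 = -3 + (1/6)*0 = -3 + 0 = -3)
S = 540 (S = -60*(-9) = 540)
K(U, h) = -830/3 - 5*U/3 (K(U, h) = 5*(-(U + 166))/3 = 5*(-(166 + U))/3 = 5*(-166 - U)/3 = -830/3 - 5*U/3)
-K(S, D(-5, -3)) = -(-830/3 - 5/3*540) = -(-830/3 - 900) = -1*(-3530/3) = 3530/3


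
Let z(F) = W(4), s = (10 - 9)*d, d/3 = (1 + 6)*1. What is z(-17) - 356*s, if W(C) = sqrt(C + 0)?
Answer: -7474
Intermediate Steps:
d = 21 (d = 3*((1 + 6)*1) = 3*(7*1) = 3*7 = 21)
s = 21 (s = (10 - 9)*21 = 1*21 = 21)
W(C) = sqrt(C)
z(F) = 2 (z(F) = sqrt(4) = 2)
z(-17) - 356*s = 2 - 356*21 = 2 - 7476 = -7474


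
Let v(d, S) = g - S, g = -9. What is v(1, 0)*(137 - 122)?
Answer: -135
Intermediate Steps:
v(d, S) = -9 - S
v(1, 0)*(137 - 122) = (-9 - 1*0)*(137 - 122) = (-9 + 0)*15 = -9*15 = -135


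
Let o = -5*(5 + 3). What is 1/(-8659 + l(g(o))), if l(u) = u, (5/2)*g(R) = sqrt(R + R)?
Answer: -43295/374891469 - 8*I*sqrt(5)/374891469 ≈ -0.00011549 - 4.7717e-8*I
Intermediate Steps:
o = -40 (o = -5*8 = -40)
g(R) = 2*sqrt(2)*sqrt(R)/5 (g(R) = 2*sqrt(R + R)/5 = 2*sqrt(2*R)/5 = 2*(sqrt(2)*sqrt(R))/5 = 2*sqrt(2)*sqrt(R)/5)
1/(-8659 + l(g(o))) = 1/(-8659 + 2*sqrt(2)*sqrt(-40)/5) = 1/(-8659 + 2*sqrt(2)*(2*I*sqrt(10))/5) = 1/(-8659 + 8*I*sqrt(5)/5)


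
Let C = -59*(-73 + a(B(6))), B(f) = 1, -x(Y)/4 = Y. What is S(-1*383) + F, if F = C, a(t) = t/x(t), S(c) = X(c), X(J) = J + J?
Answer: 14223/4 ≈ 3555.8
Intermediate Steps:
x(Y) = -4*Y
X(J) = 2*J
S(c) = 2*c
a(t) = -¼ (a(t) = t/((-4*t)) = t*(-1/(4*t)) = -¼)
C = 17287/4 (C = -59*(-73 - ¼) = -59*(-293/4) = 17287/4 ≈ 4321.8)
F = 17287/4 ≈ 4321.8
S(-1*383) + F = 2*(-1*383) + 17287/4 = 2*(-383) + 17287/4 = -766 + 17287/4 = 14223/4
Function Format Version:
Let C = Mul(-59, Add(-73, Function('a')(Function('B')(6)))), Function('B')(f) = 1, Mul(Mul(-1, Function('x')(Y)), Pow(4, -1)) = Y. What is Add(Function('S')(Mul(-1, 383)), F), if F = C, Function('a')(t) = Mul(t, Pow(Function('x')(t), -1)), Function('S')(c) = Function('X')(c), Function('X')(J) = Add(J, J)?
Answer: Rational(14223, 4) ≈ 3555.8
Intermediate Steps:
Function('x')(Y) = Mul(-4, Y)
Function('X')(J) = Mul(2, J)
Function('S')(c) = Mul(2, c)
Function('a')(t) = Rational(-1, 4) (Function('a')(t) = Mul(t, Pow(Mul(-4, t), -1)) = Mul(t, Mul(Rational(-1, 4), Pow(t, -1))) = Rational(-1, 4))
C = Rational(17287, 4) (C = Mul(-59, Add(-73, Rational(-1, 4))) = Mul(-59, Rational(-293, 4)) = Rational(17287, 4) ≈ 4321.8)
F = Rational(17287, 4) ≈ 4321.8
Add(Function('S')(Mul(-1, 383)), F) = Add(Mul(2, Mul(-1, 383)), Rational(17287, 4)) = Add(Mul(2, -383), Rational(17287, 4)) = Add(-766, Rational(17287, 4)) = Rational(14223, 4)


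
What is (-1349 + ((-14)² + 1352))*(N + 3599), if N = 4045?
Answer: 1521156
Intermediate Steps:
(-1349 + ((-14)² + 1352))*(N + 3599) = (-1349 + ((-14)² + 1352))*(4045 + 3599) = (-1349 + (196 + 1352))*7644 = (-1349 + 1548)*7644 = 199*7644 = 1521156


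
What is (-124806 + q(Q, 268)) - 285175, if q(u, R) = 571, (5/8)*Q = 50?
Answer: -409410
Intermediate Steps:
Q = 80 (Q = (8/5)*50 = 80)
(-124806 + q(Q, 268)) - 285175 = (-124806 + 571) - 285175 = -124235 - 285175 = -409410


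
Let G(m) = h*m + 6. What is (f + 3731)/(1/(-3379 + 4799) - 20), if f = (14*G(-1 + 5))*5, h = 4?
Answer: -1069260/4057 ≈ -263.56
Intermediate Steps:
G(m) = 6 + 4*m (G(m) = 4*m + 6 = 6 + 4*m)
f = 1540 (f = (14*(6 + 4*(-1 + 5)))*5 = (14*(6 + 4*4))*5 = (14*(6 + 16))*5 = (14*22)*5 = 308*5 = 1540)
(f + 3731)/(1/(-3379 + 4799) - 20) = (1540 + 3731)/(1/(-3379 + 4799) - 20) = 5271/(1/1420 - 20) = 5271/(-28399/1420) = 5271*(-1420/28399) = -1069260/4057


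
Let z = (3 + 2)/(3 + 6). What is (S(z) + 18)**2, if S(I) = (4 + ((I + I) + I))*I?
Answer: 326041/729 ≈ 447.24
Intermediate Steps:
z = 5/9 ≈ 0.55556
S(I) = I*(4 + 3*I) (S(I) = (4 + (2*I + I))*I = (4 + 3*I)*I = I*(4 + 3*I))
(S(z) + 18)**2 = (5*(4 + 3*(5/9))/9 + 18)**2 = (5*(4 + 5/3)/9 + 18)**2 = ((5/9)*(17/3) + 18)**2 = (85/27 + 18)**2 = (571/27)**2 = 326041/729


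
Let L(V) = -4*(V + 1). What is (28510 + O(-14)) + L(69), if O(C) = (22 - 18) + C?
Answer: 28220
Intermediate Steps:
O(C) = 4 + C
L(V) = -4 - 4*V (L(V) = -4*(1 + V) = -4 - 4*V)
(28510 + O(-14)) + L(69) = (28510 + (4 - 14)) + (-4 - 4*69) = (28510 - 10) + (-4 - 276) = 28500 - 280 = 28220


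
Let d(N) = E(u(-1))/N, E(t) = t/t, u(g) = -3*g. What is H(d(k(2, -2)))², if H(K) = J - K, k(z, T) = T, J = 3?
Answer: 49/4 ≈ 12.250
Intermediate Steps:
E(t) = 1
d(N) = 1/N
H(K) = 3 - K
H(d(k(2, -2)))² = (3 - 1/(-2))² = (3 - 1*(-½))² = (3 + ½)² = (7/2)² = 49/4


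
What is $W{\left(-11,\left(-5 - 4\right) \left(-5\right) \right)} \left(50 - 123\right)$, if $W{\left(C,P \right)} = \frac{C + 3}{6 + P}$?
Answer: $\frac{584}{51} \approx 11.451$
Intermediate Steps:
$W{\left(C,P \right)} = \frac{3 + C}{6 + P}$
$W{\left(-11,\left(-5 - 4\right) \left(-5\right) \right)} \left(50 - 123\right) = \frac{3 - 11}{6 + \left(-5 - 4\right) \left(-5\right)} \left(50 - 123\right) = \frac{1}{6 - -45} \left(-8\right) \left(-73\right) = \frac{1}{6 + 45} \left(-8\right) \left(-73\right) = \frac{1}{51} \left(-8\right) \left(-73\right) = \left(- \frac{8}{51}\right) \left(-73\right) = \frac{584}{51}$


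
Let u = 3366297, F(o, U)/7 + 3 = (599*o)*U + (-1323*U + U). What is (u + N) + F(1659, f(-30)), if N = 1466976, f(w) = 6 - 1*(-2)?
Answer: 60408716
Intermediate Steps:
f(w) = 8 (f(w) = 6 + 2 = 8)
F(o, U) = -21 - 9254*U + 4193*U*o (F(o, U) = -21 + 7*((599*o)*U + (-1323*U + U)) = -21 + 7*(599*U*o - 1322*U) = -21 + 7*(-1322*U + 599*U*o) = -21 + (-9254*U + 4193*U*o) = -21 - 9254*U + 4193*U*o)
(u + N) + F(1659, f(-30)) = (3366297 + 1466976) + (-21 - 9254*8 + 4193*8*1659) = 4833273 + (-21 - 74032 + 55649496) = 4833273 + 55575443 = 60408716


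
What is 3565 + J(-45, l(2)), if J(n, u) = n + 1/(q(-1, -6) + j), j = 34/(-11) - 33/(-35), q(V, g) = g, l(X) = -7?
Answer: 11041855/3137 ≈ 3519.9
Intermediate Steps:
j = -827/385 (j = 34*(-1/11) - 33*(-1/35) = -34/11 + 33/35 = -827/385 ≈ -2.1481)
J(n, u) = -385/3137 + n (J(n, u) = n + 1/(-6 - 827/385) = n + 1/(-3137/385) = n - 385/3137 = -385/3137 + n)
3565 + J(-45, l(2)) = 3565 + (-385/3137 - 45) = 3565 - 141550/3137 = 11041855/3137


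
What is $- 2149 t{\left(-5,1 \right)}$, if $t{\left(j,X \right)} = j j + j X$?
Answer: $-42980$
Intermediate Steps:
$t{\left(j,X \right)} = j^{2} + X j$
$- 2149 t{\left(-5,1 \right)} = - 2149 \left(- 5 \left(1 - 5\right)\right) = - 2149 \left(\left(-5\right) \left(-4\right)\right) = \left(-2149\right) 20 = -42980$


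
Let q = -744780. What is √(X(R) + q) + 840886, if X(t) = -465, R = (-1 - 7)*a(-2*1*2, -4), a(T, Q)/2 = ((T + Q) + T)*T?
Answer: 840886 + 3*I*√82805 ≈ 8.4089e+5 + 863.28*I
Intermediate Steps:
a(T, Q) = 2*T*(Q + 2*T) (a(T, Q) = 2*(((T + Q) + T)*T) = 2*(((Q + T) + T)*T) = 2*((Q + 2*T)*T) = 2*(T*(Q + 2*T)) = 2*T*(Q + 2*T))
R = -768 (R = (-1 - 7)*(2*(-2*1*2)*(-4 + 2*(-2*1*2))) = -16*(-2*2)*(-4 + 2*(-2*2)) = -16*(-4)*(-4 + 2*(-4)) = -16*(-4)*(-4 - 8) = -16*(-4)*(-12) = -8*96 = -768)
√(X(R) + q) + 840886 = √(-465 - 744780) + 840886 = √(-745245) + 840886 = 3*I*√82805 + 840886 = 840886 + 3*I*√82805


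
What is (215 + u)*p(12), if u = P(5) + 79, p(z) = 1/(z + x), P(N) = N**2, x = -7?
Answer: 319/5 ≈ 63.800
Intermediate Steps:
p(z) = 1/(-7 + z) (p(z) = 1/(z - 7) = 1/(-7 + z))
u = 104 (u = 5**2 + 79 = 25 + 79 = 104)
(215 + u)*p(12) = (215 + 104)/(-7 + 12) = 319/5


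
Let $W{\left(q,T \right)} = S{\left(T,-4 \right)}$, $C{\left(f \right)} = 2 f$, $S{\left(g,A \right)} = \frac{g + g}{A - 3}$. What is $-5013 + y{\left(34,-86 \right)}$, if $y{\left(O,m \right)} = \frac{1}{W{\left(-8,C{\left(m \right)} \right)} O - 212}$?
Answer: $- \frac{51192749}{10212} \approx -5013.0$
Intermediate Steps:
$S{\left(g,A \right)} = \frac{2 g}{-3 + A}$
$W{\left(q,T \right)} = - \frac{2 T}{7}$ ($W{\left(q,T \right)} = \frac{2 T}{-3 - 4} = \frac{2 T}{-7} = 2 T \left(- \frac{1}{7}\right) = - \frac{2 T}{7}$)
$y{\left(O,m \right)} = \frac{1}{-212 - \frac{4 O m}{7}}$ ($y{\left(O,m \right)} = \frac{1}{- \frac{2 \cdot 2 m}{7} O - 212} = \frac{1}{- \frac{4 m}{7} O - 212} = \frac{1}{- \frac{4 O m}{7} - 212} = \frac{1}{-212 - \frac{4 O m}{7}}$)
$-5013 + y{\left(34,-86 \right)} = -5013 - \frac{7}{1484 + 4 \cdot 34 \left(-86\right)} = -5013 - \frac{7}{1484 - 11696} = -5013 - \frac{7}{-10212} = -5013 - - \frac{7}{10212} = -5013 + \frac{7}{10212} = - \frac{51192749}{10212}$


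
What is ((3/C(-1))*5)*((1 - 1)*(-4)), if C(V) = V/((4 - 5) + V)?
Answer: 0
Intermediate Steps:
C(V) = V/(-1 + V)
((3/C(-1))*5)*((1 - 1)*(-4)) = ((3/((-1/(-1 - 1))))*5)*((1 - 1)*(-4)) = ((3/((-1/(-2))))*5)*(0*(-4)) = ((3/((-1*(-½))))*5)*0 = ((3/(½))*5)*0 = ((3*2)*5)*0 = (6*5)*0 = 30*0 = 0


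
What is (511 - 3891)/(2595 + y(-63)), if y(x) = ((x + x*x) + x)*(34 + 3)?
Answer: -1690/72393 ≈ -0.023345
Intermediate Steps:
y(x) = 37*x² + 74*x (y(x) = ((x + x²) + x)*37 = (x² + 2*x)*37 = 37*x² + 74*x)
(511 - 3891)/(2595 + y(-63)) = (511 - 3891)/(2595 + 37*(-63)*(2 - 63)) = -3380/(2595 + 37*(-63)*(-61)) = -3380/(2595 + 142191) = -3380/144786 = -3380*1/144786 = -1690/72393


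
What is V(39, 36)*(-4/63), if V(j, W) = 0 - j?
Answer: 52/21 ≈ 2.4762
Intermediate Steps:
V(j, W) = -j
V(39, 36)*(-4/63) = (-1*39)*(-4/63) = -(-156)/63 = -39*(-4/63) = 52/21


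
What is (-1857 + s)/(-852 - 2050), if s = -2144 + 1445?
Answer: 1278/1451 ≈ 0.88077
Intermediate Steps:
s = -699
(-1857 + s)/(-852 - 2050) = (-1857 - 699)/(-852 - 2050) = -2556/(-2902) = -2556*(-1/2902) = 1278/1451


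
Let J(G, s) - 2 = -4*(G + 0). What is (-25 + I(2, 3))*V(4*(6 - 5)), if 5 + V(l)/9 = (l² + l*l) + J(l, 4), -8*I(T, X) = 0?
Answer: -2925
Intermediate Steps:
J(G, s) = 2 - 4*G (J(G, s) = 2 - 4*(G + 0) = 2 - 4*G)
I(T, X) = 0 (I(T, X) = -⅛*0 = 0)
V(l) = -27 - 36*l + 18*l² (V(l) = -45 + 9*((l² + l*l) + (2 - 4*l)) = -45 + 9*((l² + l²) + (2 - 4*l)) = -45 + 9*(2*l² + (2 - 4*l)) = -45 + 9*(2 - 4*l + 2*l²) = -45 + (18 - 36*l + 18*l²) = -27 - 36*l + 18*l²)
(-25 + I(2, 3))*V(4*(6 - 5)) = (-25 + 0)*(-27 - 144*(6 - 5) + 18*(4*(6 - 5))²) = -25*(-27 - 144 + 18*(4*1)²) = -25*(-27 - 36*4 + 18*4²) = -25*(-27 - 144 + 18*16) = -25*(-27 - 144 + 288) = -25*117 = -2925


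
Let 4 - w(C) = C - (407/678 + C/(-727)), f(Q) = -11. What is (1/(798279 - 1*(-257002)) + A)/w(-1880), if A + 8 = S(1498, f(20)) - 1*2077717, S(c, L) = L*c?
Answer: -1089308772140918052/981628119541673 ≈ -1109.7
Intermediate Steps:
w(C) = 3119/678 - 728*C/727 (w(C) = 4 - (C - (407/678 + C/(-727))) = 4 - (C - (407*(1/678) + C*(-1/727))) = 4 - (C - (407/678 - C/727)) = 4 - (C + (-407/678 + C/727)) = 4 - (-407/678 + 728*C/727) = 4 + (407/678 - 728*C/727) = 3119/678 - 728*C/727)
A = -2094203 (A = -8 + (-11*1498 - 1*2077717) = -8 + (-16478 - 2077717) = -8 - 2094195 = -2094203)
(1/(798279 - 1*(-257002)) + A)/w(-1880) = (1/(798279 - 1*(-257002)) - 2094203)/(3119/678 - 728/727*(-1880)) = (1/(798279 + 257002) - 2094203)/(3119/678 + 1368640/727) = (1/1055281 - 2094203)/(930205433/492906) = (1/1055281 - 2094203)*(492906/930205433) = -2209972636042/1055281*492906/930205433 = -1089308772140918052/981628119541673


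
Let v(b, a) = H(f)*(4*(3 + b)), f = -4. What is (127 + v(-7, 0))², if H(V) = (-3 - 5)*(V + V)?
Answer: 804609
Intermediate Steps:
H(V) = -16*V
v(b, a) = 768 + 256*b (v(b, a) = (-16*(-4))*(4*(3 + b)) = 64*(12 + 4*b) = 768 + 256*b)
(127 + v(-7, 0))² = (127 + (768 + 256*(-7)))² = (127 + (768 - 1792))² = (127 - 1024)² = (-897)² = 804609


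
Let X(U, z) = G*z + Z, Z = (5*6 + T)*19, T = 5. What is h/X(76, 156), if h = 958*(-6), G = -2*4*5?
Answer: 5748/5575 ≈ 1.0310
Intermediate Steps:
Z = 665 (Z = (5*6 + 5)*19 = (30 + 5)*19 = 35*19 = 665)
G = -40 (G = -8*5 = -40)
X(U, z) = 665 - 40*z (X(U, z) = -40*z + 665 = 665 - 40*z)
h = -5748
h/X(76, 156) = -5748/(665 - 40*156) = -5748/(665 - 6240) = -5748/(-5575) = -5748*(-1/5575) = 5748/5575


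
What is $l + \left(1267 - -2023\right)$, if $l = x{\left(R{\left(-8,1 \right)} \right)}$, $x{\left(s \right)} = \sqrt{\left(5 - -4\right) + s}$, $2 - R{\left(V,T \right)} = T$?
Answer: $3290 + \sqrt{10} \approx 3293.2$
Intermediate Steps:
$R{\left(V,T \right)} = 2 - T$
$x{\left(s \right)} = \sqrt{9 + s}$ ($x{\left(s \right)} = \sqrt{\left(5 + 4\right) + s} = \sqrt{9 + s}$)
$l = \sqrt{10}$ ($l = \sqrt{9 + \left(2 - 1\right)} = \sqrt{9 + 1} = \sqrt{10} \approx 3.1623$)
$l + \left(1267 - -2023\right) = \sqrt{10} + \left(1267 - -2023\right) = \sqrt{10} + \left(1267 + 2023\right) = \sqrt{10} + 3290 = 3290 + \sqrt{10}$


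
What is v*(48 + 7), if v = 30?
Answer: 1650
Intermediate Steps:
v*(48 + 7) = 30*(48 + 7) = 30*55 = 1650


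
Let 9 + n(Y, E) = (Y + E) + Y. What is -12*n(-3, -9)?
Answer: 288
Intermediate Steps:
n(Y, E) = -9 + E + 2*Y (n(Y, E) = -9 + ((Y + E) + Y) = -9 + ((E + Y) + Y) = -9 + (E + 2*Y) = -9 + E + 2*Y)
-12*n(-3, -9) = -12*(-9 - 9 + 2*(-3)) = -12*(-9 - 9 - 6) = -12*(-24) = 288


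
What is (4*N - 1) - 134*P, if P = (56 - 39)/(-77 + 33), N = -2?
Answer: 941/22 ≈ 42.773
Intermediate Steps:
P = -17/44 (P = 17/(-44) = 17*(-1/44) = -17/44 ≈ -0.38636)
(4*N - 1) - 134*P = (4*(-2) - 1) - 134*(-17/44) = (-8 - 1) + 1139/22 = -9 + 1139/22 = 941/22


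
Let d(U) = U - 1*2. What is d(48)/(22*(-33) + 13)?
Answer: -2/31 ≈ -0.064516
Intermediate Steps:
d(U) = -2 + U (d(U) = U - 2 = -2 + U)
d(48)/(22*(-33) + 13) = (-2 + 48)/(22*(-33) + 13) = 46/(-726 + 13) = 46/(-713) = 46*(-1/713) = -2/31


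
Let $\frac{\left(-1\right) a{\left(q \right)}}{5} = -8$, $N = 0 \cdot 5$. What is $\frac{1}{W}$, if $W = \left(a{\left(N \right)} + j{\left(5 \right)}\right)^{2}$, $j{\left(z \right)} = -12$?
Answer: $\frac{1}{784} \approx 0.0012755$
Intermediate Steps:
$N = 0$
$a{\left(q \right)} = 40$ ($a{\left(q \right)} = \left(-5\right) \left(-8\right) = 40$)
$W = 784$ ($W = \left(40 - 12\right)^{2} = 28^{2} = 784$)
$\frac{1}{W} = \frac{1}{784}$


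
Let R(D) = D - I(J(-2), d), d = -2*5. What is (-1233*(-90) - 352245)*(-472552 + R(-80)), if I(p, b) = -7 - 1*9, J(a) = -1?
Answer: 114030425400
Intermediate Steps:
d = -10
I(p, b) = -16 (I(p, b) = -7 - 9 = -16)
R(D) = 16 + D (R(D) = D - 1*(-16) = D + 16 = 16 + D)
(-1233*(-90) - 352245)*(-472552 + R(-80)) = (-1233*(-90) - 352245)*(-472552 + (16 - 80)) = (110970 - 352245)*(-472552 - 64) = -241275*(-472616) = 114030425400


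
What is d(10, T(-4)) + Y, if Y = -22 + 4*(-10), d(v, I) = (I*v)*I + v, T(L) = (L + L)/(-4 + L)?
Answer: -42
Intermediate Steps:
T(L) = 2*L/(-4 + L) (T(L) = (2*L)/(-4 + L) = 2*L/(-4 + L))
d(v, I) = v + v*I² (d(v, I) = v*I² + v = v + v*I²)
Y = -62 (Y = -22 - 40 = -62)
d(10, T(-4)) + Y = 10*(1 + (2*(-4)/(-4 - 4))²) - 62 = 10*(1 + (2*(-4)/(-8))²) - 62 = 10*(1 + (2*(-4)*(-⅛))²) - 62 = 10*(1 + 1²) - 62 = 10*(1 + 1) - 62 = 10*2 - 62 = 20 - 62 = -42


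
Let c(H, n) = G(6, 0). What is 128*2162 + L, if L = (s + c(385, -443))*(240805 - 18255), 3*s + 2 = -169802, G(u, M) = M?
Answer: -37789049992/3 ≈ -1.2596e+10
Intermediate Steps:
c(H, n) = 0
s = -169804/3 (s = -⅔ + (⅓)*(-169802) = -⅔ - 169802/3 = -169804/3 ≈ -56601.)
L = -37789880200/3 (L = (-169804/3 + 0)*(240805 - 18255) = -169804/3*222550 = -37789880200/3 ≈ -1.2597e+10)
128*2162 + L = 128*2162 - 37789880200/3 = 276736 - 37789880200/3 = -37789049992/3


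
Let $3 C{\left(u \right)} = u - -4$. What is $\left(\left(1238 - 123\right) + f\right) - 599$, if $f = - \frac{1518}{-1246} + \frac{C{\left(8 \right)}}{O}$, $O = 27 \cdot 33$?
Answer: $\frac{287106749}{555093} \approx 517.22$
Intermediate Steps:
$C{\left(u \right)} = \frac{4}{3} + \frac{u}{3}$ ($C{\left(u \right)} = \frac{u - -4}{3} = \frac{u + 4}{3} = \frac{4 + u}{3} = \frac{4}{3} + \frac{u}{3}$)
$O = 891$
$f = \frac{678761}{555093}$ ($f = - \frac{1518}{-1246} + \frac{\frac{4}{3} + \frac{1}{3} \cdot 8}{891} = \left(-1518\right) \left(- \frac{1}{1246}\right) + \left(\frac{4}{3} + \frac{8}{3}\right) \frac{1}{891} = \frac{759}{623} + 4 \cdot \frac{1}{891} = \frac{759}{623} + \frac{4}{891} = \frac{678761}{555093} \approx 1.2228$)
$\left(\left(1238 - 123\right) + f\right) - 599 = \left(\left(1238 - 123\right) + \frac{678761}{555093}\right) - 599 = \left(1115 + \frac{678761}{555093}\right) - 599 = \frac{619607456}{555093} - 599 = \frac{287106749}{555093}$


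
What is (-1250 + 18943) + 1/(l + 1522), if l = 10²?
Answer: 28698047/1622 ≈ 17693.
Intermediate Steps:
l = 100
(-1250 + 18943) + 1/(l + 1522) = (-1250 + 18943) + 1/(100 + 1522) = 17693 + 1/1622 = 28698047/1622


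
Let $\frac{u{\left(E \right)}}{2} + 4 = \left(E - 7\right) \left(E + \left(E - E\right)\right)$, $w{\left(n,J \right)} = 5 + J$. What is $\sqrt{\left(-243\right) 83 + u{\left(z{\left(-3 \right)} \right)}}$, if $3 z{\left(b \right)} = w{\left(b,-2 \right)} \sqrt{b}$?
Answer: $\sqrt{-20183 - 14 i \sqrt{3}} \approx 0.0853 - 142.07 i$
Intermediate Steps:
$z{\left(b \right)} = \sqrt{b}$ ($z{\left(b \right)} = \frac{\left(5 - 2\right) \sqrt{b}}{3} = \frac{3 \sqrt{b}}{3} = \sqrt{b}$)
$u{\left(E \right)} = -8 + 2 E \left(-7 + E\right)$ ($u{\left(E \right)} = -8 + 2 \left(E - 7\right) \left(E + \left(E - E\right)\right) = -8 + 2 \left(-7 + E\right) \left(E + 0\right) = -8 + 2 \left(-7 + E\right) E = -8 + 2 E \left(-7 + E\right)$)
$\sqrt{\left(-243\right) 83 + u{\left(z{\left(-3 \right)} \right)}} = \sqrt{\left(-243\right) 83 - \left(8 + 6 + 14 i \sqrt{3}\right)} = \sqrt{-20169 - \left(8 + 6 + 14 i \sqrt{3}\right)} = \sqrt{-20169 - \left(14 + 14 i \sqrt{3}\right)} = \sqrt{-20183 - 14 i \sqrt{3}}$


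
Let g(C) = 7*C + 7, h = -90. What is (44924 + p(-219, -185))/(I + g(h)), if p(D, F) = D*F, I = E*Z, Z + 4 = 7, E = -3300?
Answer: -85439/10523 ≈ -8.1193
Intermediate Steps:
Z = 3 (Z = -4 + 7 = 3)
g(C) = 7 + 7*C
I = -9900 (I = -3300*3 = -9900)
(44924 + p(-219, -185))/(I + g(h)) = (44924 - 219*(-185))/(-9900 + (7 + 7*(-90))) = (44924 + 40515)/(-9900 + (7 - 630)) = 85439/(-9900 - 623) = 85439/(-10523) = 85439*(-1/10523) = -85439/10523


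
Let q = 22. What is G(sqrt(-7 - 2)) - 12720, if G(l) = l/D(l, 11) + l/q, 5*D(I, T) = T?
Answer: -12720 + 3*I/2 ≈ -12720.0 + 1.5*I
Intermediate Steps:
D(I, T) = T/5
G(l) = l/2 (G(l) = l/(((1/5)*11)) + l/22 = l/(11/5) + l*(1/22) = l*(5/11) + l/22 = 5*l/11 + l/22 = l/2)
G(sqrt(-7 - 2)) - 12720 = sqrt(-7 - 2)/2 - 12720 = sqrt(-9)/2 - 12720 = (3*I)/2 - 12720 = 3*I/2 - 12720 = -12720 + 3*I/2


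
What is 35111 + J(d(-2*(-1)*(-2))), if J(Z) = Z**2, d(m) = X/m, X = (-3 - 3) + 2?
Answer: 35112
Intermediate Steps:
X = -4 (X = -6 + 2 = -4)
d(m) = -4/m
35111 + J(d(-2*(-1)*(-2))) = 35111 + (-4/(-2*(-1)*(-2)))**2 = 35111 + (-4/(2*(-2)))**2 = 35111 + (-4/(-4))**2 = 35111 + (-4*(-1/4))**2 = 35111 + 1**2 = 35111 + 1 = 35112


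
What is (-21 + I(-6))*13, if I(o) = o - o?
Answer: -273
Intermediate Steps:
I(o) = 0
(-21 + I(-6))*13 = (-21 + 0)*13 = -21*13 = -273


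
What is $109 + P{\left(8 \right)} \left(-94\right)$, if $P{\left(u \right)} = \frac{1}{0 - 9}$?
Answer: $\frac{1075}{9} \approx 119.44$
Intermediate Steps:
$P{\left(u \right)} = - \frac{1}{9}$ ($P{\left(u \right)} = \frac{1}{-9} = - \frac{1}{9}$)
$109 + P{\left(8 \right)} \left(-94\right) = 109 - - \frac{94}{9} = 109 + \frac{94}{9} = \frac{1075}{9}$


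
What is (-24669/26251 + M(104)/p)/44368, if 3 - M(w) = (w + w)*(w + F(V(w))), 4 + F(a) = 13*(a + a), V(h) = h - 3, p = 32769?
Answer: -3923206679/9541549358748 ≈ -0.00041117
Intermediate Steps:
V(h) = -3 + h
F(a) = -4 + 26*a (F(a) = -4 + 13*(a + a) = -4 + 13*(2*a) = -4 + 26*a)
M(w) = 3 - 2*w*(-82 + 27*w) (M(w) = 3 - (w + w)*(w + (-4 + 26*(-3 + w))) = 3 - 2*w*(w + (-4 + (-78 + 26*w))) = 3 - 2*w*(w + (-82 + 26*w)) = 3 - 2*w*(-82 + 27*w))
(-24669/26251 + M(104)/p)/44368 = (-24669/26251 + (3 - 54*104² + 164*104)/32769)/44368 = (-24669*1/26251 + (3 - 54*10816 + 17056)*(1/32769))*(1/44368) = (-24669/26251 + (3 - 584064 + 17056)*(1/32769))*(1/44368) = (-24669/26251 - 567005*1/32769)*(1/44368) = (-24669/26251 - 567005/32769)*(1/44368) = -15692826716/860219019*1/44368 = -3923206679/9541549358748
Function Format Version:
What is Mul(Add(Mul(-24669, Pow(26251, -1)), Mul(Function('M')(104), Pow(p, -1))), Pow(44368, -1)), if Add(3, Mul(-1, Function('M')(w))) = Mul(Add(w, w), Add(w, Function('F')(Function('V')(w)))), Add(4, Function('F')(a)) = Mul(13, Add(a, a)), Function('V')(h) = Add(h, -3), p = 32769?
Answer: Rational(-3923206679, 9541549358748) ≈ -0.00041117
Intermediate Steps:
Function('V')(h) = Add(-3, h)
Function('F')(a) = Add(-4, Mul(26, a)) (Function('F')(a) = Add(-4, Mul(13, Add(a, a))) = Add(-4, Mul(13, Mul(2, a))) = Add(-4, Mul(26, a)))
Function('M')(w) = Add(3, Mul(-2, w, Add(-82, Mul(27, w)))) (Function('M')(w) = Add(3, Mul(-1, Mul(Add(w, w), Add(w, Add(-4, Mul(26, Add(-3, w))))))) = Add(3, Mul(-1, Mul(Mul(2, w), Add(w, Add(-4, Add(-78, Mul(26, w))))))) = Add(3, Mul(-1, Mul(Mul(2, w), Add(w, Add(-82, Mul(26, w)))))) = Add(3, Mul(-1, Mul(Mul(2, w), Add(-82, Mul(27, w))))) = Add(3, Mul(-1, Mul(2, w, Add(-82, Mul(27, w))))) = Add(3, Mul(-2, w, Add(-82, Mul(27, w)))))
Mul(Add(Mul(-24669, Pow(26251, -1)), Mul(Function('M')(104), Pow(p, -1))), Pow(44368, -1)) = Mul(Add(Mul(-24669, Pow(26251, -1)), Mul(Add(3, Mul(-54, Pow(104, 2)), Mul(164, 104)), Pow(32769, -1))), Pow(44368, -1)) = Mul(Add(Mul(-24669, Rational(1, 26251)), Mul(Add(3, Mul(-54, 10816), 17056), Rational(1, 32769))), Rational(1, 44368)) = Mul(Add(Rational(-24669, 26251), Mul(Add(3, -584064, 17056), Rational(1, 32769))), Rational(1, 44368)) = Mul(Add(Rational(-24669, 26251), Mul(-567005, Rational(1, 32769))), Rational(1, 44368)) = Mul(Add(Rational(-24669, 26251), Rational(-567005, 32769)), Rational(1, 44368)) = Mul(Rational(-15692826716, 860219019), Rational(1, 44368)) = Rational(-3923206679, 9541549358748)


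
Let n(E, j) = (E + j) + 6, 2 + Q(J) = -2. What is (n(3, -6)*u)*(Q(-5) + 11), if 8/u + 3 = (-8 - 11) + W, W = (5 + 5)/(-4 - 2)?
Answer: -504/71 ≈ -7.0986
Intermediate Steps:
W = -5/3 (W = 10/(-6) = 10*(-1/6) = -5/3 ≈ -1.6667)
Q(J) = -4 (Q(J) = -2 - 2 = -4)
n(E, j) = 6 + E + j
u = -24/71 (u = 8/(-3 + ((-8 - 11) - 5/3)) = 8/(-3 + (-19 - 5/3)) = 8/(-3 - 62/3) = 8/(-71/3) = 8*(-3/71) = -24/71 ≈ -0.33803)
(n(3, -6)*u)*(Q(-5) + 11) = ((6 + 3 - 6)*(-24/71))*(-4 + 11) = (3*(-24/71))*7 = -72/71*7 = -504/71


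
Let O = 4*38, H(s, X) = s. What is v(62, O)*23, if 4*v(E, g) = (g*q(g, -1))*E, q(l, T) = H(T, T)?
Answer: -54188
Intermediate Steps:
q(l, T) = T
O = 152
v(E, g) = -E*g/4 (v(E, g) = ((g*(-1))*E)/4 = ((-g)*E)/4 = (-E*g)/4 = -E*g/4)
v(62, O)*23 = -1/4*62*152*23 = -2356*23 = -54188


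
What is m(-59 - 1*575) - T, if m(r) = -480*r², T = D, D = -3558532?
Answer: -189380348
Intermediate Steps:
T = -3558532
m(-59 - 1*575) - T = -480*(-59 - 1*575)² - 1*(-3558532) = -480*(-59 - 575)² + 3558532 = -480*(-634)² + 3558532 = -480*401956 + 3558532 = -192938880 + 3558532 = -189380348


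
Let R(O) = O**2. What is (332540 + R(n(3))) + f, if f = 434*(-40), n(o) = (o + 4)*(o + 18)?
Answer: 336789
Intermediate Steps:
n(o) = (4 + o)*(18 + o)
f = -17360
(332540 + R(n(3))) + f = (332540 + (72 + 3**2 + 22*3)**2) - 17360 = (332540 + (72 + 9 + 66)**2) - 17360 = (332540 + 147**2) - 17360 = (332540 + 21609) - 17360 = 354149 - 17360 = 336789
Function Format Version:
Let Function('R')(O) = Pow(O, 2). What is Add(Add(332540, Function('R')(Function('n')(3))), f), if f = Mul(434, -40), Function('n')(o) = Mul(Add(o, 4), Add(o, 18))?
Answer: 336789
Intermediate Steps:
Function('n')(o) = Mul(Add(4, o), Add(18, o))
f = -17360
Add(Add(332540, Function('R')(Function('n')(3))), f) = Add(Add(332540, Pow(Add(72, Pow(3, 2), Mul(22, 3)), 2)), -17360) = Add(Add(332540, Pow(Add(72, 9, 66), 2)), -17360) = Add(Add(332540, Pow(147, 2)), -17360) = Add(Add(332540, 21609), -17360) = Add(354149, -17360) = 336789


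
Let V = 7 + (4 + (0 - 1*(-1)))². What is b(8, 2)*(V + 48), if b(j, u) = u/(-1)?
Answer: -160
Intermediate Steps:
V = 32 (V = 7 + (4 + (0 + 1))² = 7 + (4 + 1)² = 7 + 5² = 7 + 25 = 32)
b(j, u) = -u (b(j, u) = u*(-1) = -u)
b(8, 2)*(V + 48) = (-1*2)*(32 + 48) = -2*80 = -160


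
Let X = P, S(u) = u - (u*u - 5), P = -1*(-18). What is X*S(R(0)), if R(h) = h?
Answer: 90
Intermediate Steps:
P = 18
S(u) = 5 + u - u² (S(u) = u - (u² - 5) = u - (-5 + u²) = u + (5 - u²) = 5 + u - u²)
X = 18
X*S(R(0)) = 18*(5 + 0 - 1*0²) = 18*(5 + 0 - 1*0) = 18*(5 + 0 + 0) = 18*5 = 90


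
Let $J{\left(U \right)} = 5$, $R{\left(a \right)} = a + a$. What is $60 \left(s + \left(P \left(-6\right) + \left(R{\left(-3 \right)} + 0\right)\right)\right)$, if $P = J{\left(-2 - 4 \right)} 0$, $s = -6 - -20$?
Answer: $480$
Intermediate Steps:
$R{\left(a \right)} = 2 a$
$s = 14$ ($s = -6 + 20 = 14$)
$P = 0$ ($P = 5 \cdot 0 = 0$)
$60 \left(s + \left(P \left(-6\right) + \left(R{\left(-3 \right)} + 0\right)\right)\right) = 60 \left(14 + \left(0 \left(-6\right) + \left(2 \left(-3\right) + 0\right)\right)\right) = 60 \left(14 + \left(0 + \left(-6 + 0\right)\right)\right) = 60 \left(14 + \left(0 - 6\right)\right) = 60 \left(14 - 6\right) = 60 \cdot 8 = 480$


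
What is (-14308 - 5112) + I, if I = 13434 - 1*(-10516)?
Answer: 4530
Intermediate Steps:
I = 23950 (I = 13434 + 10516 = 23950)
(-14308 - 5112) + I = (-14308 - 5112) + 23950 = -19420 + 23950 = 4530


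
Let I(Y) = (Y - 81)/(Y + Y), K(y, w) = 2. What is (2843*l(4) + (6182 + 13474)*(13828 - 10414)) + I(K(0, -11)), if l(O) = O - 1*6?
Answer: 268399513/4 ≈ 6.7100e+7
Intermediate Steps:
l(O) = -6 + O (l(O) = O - 6 = -6 + O)
I(Y) = (-81 + Y)/(2*Y) (I(Y) = (-81 + Y)/((2*Y)) = (-81 + Y)*(1/(2*Y)) = (-81 + Y)/(2*Y))
(2843*l(4) + (6182 + 13474)*(13828 - 10414)) + I(K(0, -11)) = (2843*(-6 + 4) + (6182 + 13474)*(13828 - 10414)) + (½)*(-81 + 2)/2 = (2843*(-2) + 19656*3414) + (½)*(½)*(-79) = (-5686 + 67105584) - 79/4 = 67099898 - 79/4 = 268399513/4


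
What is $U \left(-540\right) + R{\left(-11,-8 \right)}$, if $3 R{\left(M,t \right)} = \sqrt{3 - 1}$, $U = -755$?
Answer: $407700 + \frac{\sqrt{2}}{3} \approx 4.077 \cdot 10^{5}$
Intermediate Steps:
$R{\left(M,t \right)} = \frac{\sqrt{2}}{3}$ ($R{\left(M,t \right)} = \frac{\sqrt{3 - 1}}{3} = \frac{\sqrt{2}}{3}$)
$U \left(-540\right) + R{\left(-11,-8 \right)} = \left(-755\right) \left(-540\right) + \frac{\sqrt{2}}{3} = 407700 + \frac{\sqrt{2}}{3}$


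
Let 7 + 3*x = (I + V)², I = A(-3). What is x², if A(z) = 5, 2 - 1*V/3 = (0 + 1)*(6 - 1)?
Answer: 9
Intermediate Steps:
V = -9 (V = 6 - 3*(0 + 1)*(6 - 1) = 6 - 3*5 = 6 - 15 = -9)
I = 5
x = 3 (x = -7/3 + (5 - 9)²/3 = -7/3 + (⅓)*(-4)² = -7/3 + (⅓)*16 = -7/3 + 16/3 = 3)
x² = 3² = 9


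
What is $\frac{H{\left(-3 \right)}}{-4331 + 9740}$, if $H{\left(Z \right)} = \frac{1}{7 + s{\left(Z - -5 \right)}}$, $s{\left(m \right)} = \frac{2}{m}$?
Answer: $\frac{1}{43272} \approx 2.311 \cdot 10^{-5}$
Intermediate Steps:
$H{\left(Z \right)} = \frac{1}{7 + \frac{2}{5 + Z}}$ ($H{\left(Z \right)} = \frac{1}{7 + \frac{2}{Z - -5}} = \frac{1}{7 + \frac{2}{Z + 5}} = \frac{1}{7 + \frac{2}{5 + Z}}$)
$\frac{H{\left(-3 \right)}}{-4331 + 9740} = \frac{\frac{1}{37 + 7 \left(-3\right)} \left(5 - 3\right)}{-4331 + 9740} = \frac{\frac{1}{37 - 21} \cdot 2}{5409} = \frac{\frac{1}{16} \cdot 2}{5409} = \frac{1}{5409} \cdot \frac{1}{8} = \frac{1}{43272}$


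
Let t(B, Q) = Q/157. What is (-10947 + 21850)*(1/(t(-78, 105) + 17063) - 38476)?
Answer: -1123849075484917/2678996 ≈ -4.1950e+8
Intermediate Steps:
t(B, Q) = Q/157 (t(B, Q) = Q*(1/157) = Q/157)
(-10947 + 21850)*(1/(t(-78, 105) + 17063) - 38476) = (-10947 + 21850)*(1/((1/157)*105 + 17063) - 38476) = 10903*(1/(105/157 + 17063) - 38476) = 10903*(1/(2678996/157) - 38476) = 10903*(157/2678996 - 38476) = 10903*(-103077049939/2678996) = -1123849075484917/2678996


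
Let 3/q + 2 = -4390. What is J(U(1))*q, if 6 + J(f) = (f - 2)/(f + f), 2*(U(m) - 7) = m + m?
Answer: 15/3904 ≈ 0.0038422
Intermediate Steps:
q = -1/1464 (q = 3/(-2 - 4390) = 3/(-4392) = 3*(-1/4392) = -1/1464 ≈ -0.00068306)
U(m) = 7 + m (U(m) = 7 + (m + m)/2 = 7 + (2*m)/2 = 7 + m)
J(f) = -6 + (-2 + f)/(2*f) (J(f) = -6 + (f - 2)/(f + f) = -6 + (-2 + f)/((2*f)) = -6 + (-2 + f)*(1/(2*f)) = -6 + (-2 + f)/(2*f))
J(U(1))*q = (-11/2 - 1/(7 + 1))*(-1/1464) = (-11/2 - 1/8)*(-1/1464) = (-11/2 - 1*⅛)*(-1/1464) = (-11/2 - ⅛)*(-1/1464) = -45/8*(-1/1464) = 15/3904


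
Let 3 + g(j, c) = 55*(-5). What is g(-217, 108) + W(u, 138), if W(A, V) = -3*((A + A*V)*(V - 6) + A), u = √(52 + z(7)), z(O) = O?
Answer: -278 - 55047*√59 ≈ -4.2310e+5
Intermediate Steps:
u = √59 (u = √(52 + 7) = √59 ≈ 7.6811)
g(j, c) = -278 (g(j, c) = -3 + 55*(-5) = -3 - 275 = -278)
W(A, V) = -3*A - 3*(-6 + V)*(A + A*V) (W(A, V) = -3*((A + A*V)*(-6 + V) + A) = -3*((-6 + V)*(A + A*V) + A) = -3*(A + (-6 + V)*(A + A*V)) = -3*A - 3*(-6 + V)*(A + A*V))
g(-217, 108) + W(u, 138) = -278 + 3*√59*(5 - 1*138² + 5*138) = -278 + 3*√59*(5 - 1*19044 + 690) = -278 + 3*√59*(5 - 19044 + 690) = -278 + 3*√59*(-18349) = -278 - 55047*√59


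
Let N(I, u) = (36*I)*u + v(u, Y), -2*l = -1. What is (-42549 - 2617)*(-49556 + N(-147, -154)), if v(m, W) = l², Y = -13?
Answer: -69141219367/2 ≈ -3.4571e+10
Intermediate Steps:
l = ½ (l = -½*(-1) = ½ ≈ 0.50000)
v(m, W) = ¼ (v(m, W) = (½)² = ¼)
N(I, u) = ¼ + 36*I*u (N(I, u) = (36*I)*u + ¼ = 36*I*u + ¼ = ¼ + 36*I*u)
(-42549 - 2617)*(-49556 + N(-147, -154)) = (-42549 - 2617)*(-49556 + (¼ + 36*(-147)*(-154))) = -45166*(-49556 + (¼ + 814968)) = -45166*(-49556 + 3259873/4) = -45166*3061649/4 = -69141219367/2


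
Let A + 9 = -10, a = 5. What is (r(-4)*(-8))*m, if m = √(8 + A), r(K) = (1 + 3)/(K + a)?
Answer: -32*I*√11 ≈ -106.13*I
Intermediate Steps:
A = -19 (A = -9 - 10 = -19)
r(K) = 4/(5 + K) (r(K) = (1 + 3)/(K + 5) = 4/(5 + K))
m = I*√11 (m = √(8 - 19) = √(-11) = I*√11 ≈ 3.3166*I)
(r(-4)*(-8))*m = ((4/(5 - 4))*(-8))*(I*√11) = ((4/1)*(-8))*(I*√11) = ((4*1)*(-8))*(I*√11) = (4*(-8))*(I*√11) = -32*I*√11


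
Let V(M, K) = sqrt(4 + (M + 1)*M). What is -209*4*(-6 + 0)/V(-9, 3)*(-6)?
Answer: -792*sqrt(19) ≈ -3452.3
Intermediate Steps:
V(M, K) = sqrt(4 + M*(1 + M)) (V(M, K) = sqrt(4 + (1 + M)*M) = sqrt(4 + M*(1 + M)))
-209*4*(-6 + 0)/V(-9, 3)*(-6) = -209*4*(-6 + 0)/(sqrt(4 - 9 + (-9)**2))*(-6) = -209*4*(-6)/(sqrt(4 - 9 + 81))*(-6) = -(-5016)/(sqrt(76))*(-6) = -(-5016)/(2*sqrt(19))*(-6) = -(-5016)*sqrt(19)/38*(-6) = -(-132)*sqrt(19)*(-6) = (132*sqrt(19))*(-6) = -792*sqrt(19)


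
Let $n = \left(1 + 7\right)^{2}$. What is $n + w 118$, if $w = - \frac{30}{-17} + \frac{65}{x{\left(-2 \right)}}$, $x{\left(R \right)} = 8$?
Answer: $\frac{83707}{68} \approx 1231.0$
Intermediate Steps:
$n = 64$ ($n = 8^{2} = 64$)
$w = \frac{1345}{136}$ ($w = - \frac{30}{-17} + \frac{65}{8} = \left(-30\right) \left(- \frac{1}{17}\right) + 65 \cdot \frac{1}{8} = \frac{30}{17} + \frac{65}{8} = \frac{1345}{136} \approx 9.8897$)
$n + w 118 = 64 + \frac{1345}{136} \cdot 118 = 64 + \frac{79355}{68} = \frac{83707}{68}$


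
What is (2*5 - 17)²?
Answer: 49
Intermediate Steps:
(2*5 - 17)² = (10 - 17)² = (-7)² = 49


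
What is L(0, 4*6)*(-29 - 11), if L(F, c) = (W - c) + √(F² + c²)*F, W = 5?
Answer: 760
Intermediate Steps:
L(F, c) = 5 - c + F*√(F² + c²) (L(F, c) = (5 - c) + √(F² + c²)*F = (5 - c) + F*√(F² + c²) = 5 - c + F*√(F² + c²))
L(0, 4*6)*(-29 - 11) = (5 - 4*6 + 0*√(0² + (4*6)²))*(-29 - 11) = (5 - 1*24 + 0*√(0 + 24²))*(-40) = (5 - 24 + 0*√(0 + 576))*(-40) = (5 - 24 + 0*√576)*(-40) = (5 - 24 + 0*24)*(-40) = (5 - 24 + 0)*(-40) = -19*(-40) = 760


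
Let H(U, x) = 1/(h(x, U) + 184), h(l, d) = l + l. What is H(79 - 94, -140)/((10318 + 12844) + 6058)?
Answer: -1/2805120 ≈ -3.5649e-7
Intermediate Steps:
h(l, d) = 2*l
H(U, x) = 1/(184 + 2*x) (H(U, x) = 1/(2*x + 184) = 1/(184 + 2*x))
H(79 - 94, -140)/((10318 + 12844) + 6058) = (1/(2*(92 - 140)))/((10318 + 12844) + 6058) = ((½)/(-48))/(23162 + 6058) = ((½)*(-1/48))/29220 = -1/96*1/29220 = -1/2805120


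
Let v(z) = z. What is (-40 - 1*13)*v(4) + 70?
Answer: -142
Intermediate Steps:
(-40 - 1*13)*v(4) + 70 = (-40 - 1*13)*4 + 70 = (-40 - 13)*4 + 70 = -53*4 + 70 = -212 + 70 = -142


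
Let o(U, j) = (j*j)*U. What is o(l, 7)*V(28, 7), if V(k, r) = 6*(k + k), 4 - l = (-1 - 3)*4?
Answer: 329280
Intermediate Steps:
l = 20 (l = 4 - (-1 - 3)*4 = 4 - (-4)*4 = 4 - 1*(-16) = 4 + 16 = 20)
V(k, r) = 12*k (V(k, r) = 6*(2*k) = 12*k)
o(U, j) = U*j**2 (o(U, j) = j**2*U = U*j**2)
o(l, 7)*V(28, 7) = (20*7**2)*(12*28) = (20*49)*336 = 980*336 = 329280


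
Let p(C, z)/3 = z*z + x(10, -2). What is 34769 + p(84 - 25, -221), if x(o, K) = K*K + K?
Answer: 181298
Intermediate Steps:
x(o, K) = K + K**2 (x(o, K) = K**2 + K = K + K**2)
p(C, z) = 6 + 3*z**2 (p(C, z) = 3*(z*z - 2*(1 - 2)) = 3*(z**2 - 2*(-1)) = 3*(z**2 + 2) = 3*(2 + z**2) = 6 + 3*z**2)
34769 + p(84 - 25, -221) = 34769 + (6 + 3*(-221)**2) = 34769 + (6 + 3*48841) = 34769 + (6 + 146523) = 34769 + 146529 = 181298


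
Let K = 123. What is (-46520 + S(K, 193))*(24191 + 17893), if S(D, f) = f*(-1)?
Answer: -1965869892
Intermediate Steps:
S(D, f) = -f
(-46520 + S(K, 193))*(24191 + 17893) = (-46520 - 1*193)*(24191 + 17893) = (-46520 - 193)*42084 = -46713*42084 = -1965869892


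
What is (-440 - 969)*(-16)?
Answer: 22544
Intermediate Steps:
(-440 - 969)*(-16) = -1409*(-16) = 22544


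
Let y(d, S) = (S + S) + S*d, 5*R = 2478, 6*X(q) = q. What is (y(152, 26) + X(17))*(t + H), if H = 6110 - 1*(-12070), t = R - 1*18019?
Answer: 78926603/30 ≈ 2.6309e+6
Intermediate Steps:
X(q) = q/6
R = 2478/5 (R = (⅕)*2478 = 2478/5 ≈ 495.60)
t = -87617/5 (t = 2478/5 - 1*18019 = 2478/5 - 18019 = -87617/5 ≈ -17523.)
y(d, S) = 2*S + S*d
H = 18180 (H = 6110 + 12070 = 18180)
(y(152, 26) + X(17))*(t + H) = (26*(2 + 152) + (⅙)*17)*(-87617/5 + 18180) = (26*154 + 17/6)*(3283/5) = (4004 + 17/6)*(3283/5) = (24041/6)*(3283/5) = 78926603/30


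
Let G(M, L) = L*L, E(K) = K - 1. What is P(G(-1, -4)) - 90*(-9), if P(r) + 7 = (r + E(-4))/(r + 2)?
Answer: 14465/18 ≈ 803.61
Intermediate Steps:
E(K) = -1 + K
G(M, L) = L²
P(r) = -7 + (-5 + r)/(2 + r) (P(r) = -7 + (r + (-1 - 4))/(r + 2) = -7 + (r - 5)/(2 + r) = -7 + (-5 + r)/(2 + r))
P(G(-1, -4)) - 90*(-9) = (-19 - 6*(-4)²)/(2 + (-4)²) - 90*(-9) = (-19 - 6*16)/(2 + 16) + 810 = (-19 - 96)/18 + 810 = (1/18)*(-115) + 810 = -115/18 + 810 = 14465/18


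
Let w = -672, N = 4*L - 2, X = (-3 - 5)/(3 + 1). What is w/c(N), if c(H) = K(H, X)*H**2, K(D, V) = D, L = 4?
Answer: -12/49 ≈ -0.24490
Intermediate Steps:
X = -2 (X = -8/4 = -8*1/4 = -2)
N = 14 (N = 4*4 - 2 = 16 - 2 = 14)
c(H) = H**3 (c(H) = H*H**2 = H**3)
w/c(N) = -672/(14**3) = -672/2744 = -672*1/2744 = -12/49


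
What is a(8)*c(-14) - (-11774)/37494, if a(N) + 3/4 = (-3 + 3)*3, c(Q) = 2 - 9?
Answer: 417235/74988 ≈ 5.5640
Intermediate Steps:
c(Q) = -7
a(N) = -¾ (a(N) = -¾ + (-3 + 3)*3 = -¾ + 0*3 = -¾ + 0 = -¾)
a(8)*c(-14) - (-11774)/37494 = -¾*(-7) - (-11774)/37494 = 21/4 - (-11774)/37494 = 21/4 - 1*(-5887/18747) = 21/4 + 5887/18747 = 417235/74988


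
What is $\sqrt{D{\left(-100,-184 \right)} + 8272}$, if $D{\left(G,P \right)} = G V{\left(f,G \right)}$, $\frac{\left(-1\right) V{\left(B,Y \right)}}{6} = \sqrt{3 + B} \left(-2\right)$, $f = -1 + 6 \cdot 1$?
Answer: $4 \sqrt{517 - 150 \sqrt{2}} \approx 69.842$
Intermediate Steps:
$f = 5$ ($f = -1 + 6 = 5$)
$V{\left(B,Y \right)} = 12 \sqrt{3 + B}$ ($V{\left(B,Y \right)} = - 6 \sqrt{3 + B} \left(-2\right) = - 6 \left(- 2 \sqrt{3 + B}\right) = 12 \sqrt{3 + B}$)
$D{\left(G,P \right)} = 24 G \sqrt{2}$ ($D{\left(G,P \right)} = G 12 \sqrt{3 + 5} = G 12 \sqrt{8} = G 12 \cdot 2 \sqrt{2} = G 24 \sqrt{2} = 24 G \sqrt{2}$)
$\sqrt{D{\left(-100,-184 \right)} + 8272} = \sqrt{24 \left(-100\right) \sqrt{2} + 8272} = \sqrt{- 2400 \sqrt{2} + 8272} = \sqrt{8272 - 2400 \sqrt{2}}$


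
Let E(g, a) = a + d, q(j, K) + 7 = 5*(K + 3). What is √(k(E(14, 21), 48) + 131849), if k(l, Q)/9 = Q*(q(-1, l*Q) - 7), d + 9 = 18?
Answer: √3242681 ≈ 1800.7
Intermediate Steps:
q(j, K) = 8 + 5*K (q(j, K) = -7 + 5*(K + 3) = -7 + 5*(3 + K) = -7 + (15 + 5*K) = 8 + 5*K)
d = 9 (d = -9 + 18 = 9)
E(g, a) = 9 + a (E(g, a) = a + 9 = 9 + a)
k(l, Q) = 9*Q*(1 + 5*Q*l) (k(l, Q) = 9*(Q*((8 + 5*(l*Q)) - 7)) = 9*(Q*((8 + 5*(Q*l)) - 7)) = 9*(Q*((8 + 5*Q*l) - 7)) = 9*(Q*(1 + 5*Q*l)) = 9*Q*(1 + 5*Q*l))
√(k(E(14, 21), 48) + 131849) = √(9*48*(1 + 5*48*(9 + 21)) + 131849) = √(9*48*(1 + 5*48*30) + 131849) = √(9*48*(1 + 7200) + 131849) = √(9*48*7201 + 131849) = √(3110832 + 131849) = √3242681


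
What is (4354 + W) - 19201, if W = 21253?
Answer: 6406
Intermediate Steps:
(4354 + W) - 19201 = (4354 + 21253) - 19201 = 25607 - 19201 = 6406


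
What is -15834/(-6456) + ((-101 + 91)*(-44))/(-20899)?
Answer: 54679021/22487324 ≈ 2.4315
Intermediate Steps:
-15834/(-6456) + ((-101 + 91)*(-44))/(-20899) = -15834*(-1/6456) - 10*(-44)*(-1/20899) = 2639/1076 + 440*(-1/20899) = 2639/1076 - 440/20899 = 54679021/22487324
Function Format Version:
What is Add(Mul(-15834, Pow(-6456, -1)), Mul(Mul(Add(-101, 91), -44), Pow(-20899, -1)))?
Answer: Rational(54679021, 22487324) ≈ 2.4315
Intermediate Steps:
Add(Mul(-15834, Pow(-6456, -1)), Mul(Mul(Add(-101, 91), -44), Pow(-20899, -1))) = Add(Mul(-15834, Rational(-1, 6456)), Mul(Mul(-10, -44), Rational(-1, 20899))) = Add(Rational(2639, 1076), Mul(440, Rational(-1, 20899))) = Add(Rational(2639, 1076), Rational(-440, 20899)) = Rational(54679021, 22487324)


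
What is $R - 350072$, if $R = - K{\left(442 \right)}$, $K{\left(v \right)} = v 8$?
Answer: $-353608$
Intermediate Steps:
$K{\left(v \right)} = 8 v$
$R = -3536$ ($R = - 8 \cdot 442 = \left(-1\right) 3536 = -3536$)
$R - 350072 = -3536 - 350072 = -353608$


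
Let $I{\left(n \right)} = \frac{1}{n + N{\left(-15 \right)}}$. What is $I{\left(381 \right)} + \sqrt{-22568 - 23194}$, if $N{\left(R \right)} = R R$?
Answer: $\frac{1}{606} + i \sqrt{45762} \approx 0.0016502 + 213.92 i$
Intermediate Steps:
$N{\left(R \right)} = R^{2}$
$I{\left(n \right)} = \frac{1}{225 + n}$ ($I{\left(n \right)} = \frac{1}{n + \left(-15\right)^{2}} = \frac{1}{n + 225} = \frac{1}{225 + n}$)
$I{\left(381 \right)} + \sqrt{-22568 - 23194} = \frac{1}{225 + 381} + \sqrt{-22568 - 23194} = \frac{1}{606} + \sqrt{-45762} = \frac{1}{606} + i \sqrt{45762}$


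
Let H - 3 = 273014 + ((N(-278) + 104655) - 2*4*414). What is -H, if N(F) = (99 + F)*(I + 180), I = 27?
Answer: -337307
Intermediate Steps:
N(F) = 20493 + 207*F (N(F) = (99 + F)*(27 + 180) = (99 + F)*207 = 20493 + 207*F)
H = 337307 (H = 3 + (273014 + (((20493 + 207*(-278)) + 104655) - 2*4*414)) = 3 + (273014 + (((20493 - 57546) + 104655) - 8*414)) = 3 + (273014 + ((-37053 + 104655) - 3312)) = 3 + (273014 + (67602 - 3312)) = 3 + (273014 + 64290) = 3 + 337304 = 337307)
-H = -1*337307 = -337307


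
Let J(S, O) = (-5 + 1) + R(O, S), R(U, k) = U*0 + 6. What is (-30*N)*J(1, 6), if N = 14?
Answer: -840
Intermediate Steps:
R(U, k) = 6 (R(U, k) = 0 + 6 = 6)
J(S, O) = 2 (J(S, O) = (-5 + 1) + 6 = -4 + 6 = 2)
(-30*N)*J(1, 6) = -30*14*2 = -420*2 = -840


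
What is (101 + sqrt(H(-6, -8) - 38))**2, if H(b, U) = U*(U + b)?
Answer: (101 + sqrt(74))**2 ≈ 12013.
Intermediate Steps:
(101 + sqrt(H(-6, -8) - 38))**2 = (101 + sqrt(-8*(-8 - 6) - 38))**2 = (101 + sqrt(-8*(-14) - 38))**2 = (101 + sqrt(112 - 38))**2 = (101 + sqrt(74))**2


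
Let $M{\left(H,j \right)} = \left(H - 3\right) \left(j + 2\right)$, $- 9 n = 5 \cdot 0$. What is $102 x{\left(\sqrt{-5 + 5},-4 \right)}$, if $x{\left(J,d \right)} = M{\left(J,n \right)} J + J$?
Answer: $0$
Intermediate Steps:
$n = 0$ ($n = - \frac{5 \cdot 0}{9} = \left(- \frac{1}{9}\right) 0 = 0$)
$M{\left(H,j \right)} = \left(-3 + H\right) \left(2 + j\right)$
$x{\left(J,d \right)} = J + J \left(-6 + 2 J\right)$ ($x{\left(J,d \right)} = \left(-6 - 0 + 2 J + J 0\right) J + J = \left(-6 + 0 + 2 J + 0\right) J + J = \left(-6 + 2 J\right) J + J = J \left(-6 + 2 J\right) + J = J + J \left(-6 + 2 J\right)$)
$102 x{\left(\sqrt{-5 + 5},-4 \right)} = 102 \sqrt{-5 + 5} \left(-5 + 2 \sqrt{-5 + 5}\right) = 102 \sqrt{0} \left(-5 + 2 \sqrt{0}\right) = 102 \cdot 0 \left(-5 + 2 \cdot 0\right) = 102 \cdot 0 \left(-5 + 0\right) = 102 \cdot 0 \left(-5\right) = 102 \cdot 0 = 0$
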